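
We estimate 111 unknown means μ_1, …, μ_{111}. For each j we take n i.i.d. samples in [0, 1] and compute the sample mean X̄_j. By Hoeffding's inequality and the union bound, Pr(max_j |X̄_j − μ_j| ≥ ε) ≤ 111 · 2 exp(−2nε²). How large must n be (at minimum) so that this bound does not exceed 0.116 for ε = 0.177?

Need 2·111·exp(−2nε²) ≤ 0.116, i.e. exp(−2nε²) ≤ 0.116/222.
So 2nε² ≥ ln(222/0.116) = 7.556842.
Hence n ≥ 7.556842/(2·0.177²) = 120.605.
The smallest integer n is 121.

121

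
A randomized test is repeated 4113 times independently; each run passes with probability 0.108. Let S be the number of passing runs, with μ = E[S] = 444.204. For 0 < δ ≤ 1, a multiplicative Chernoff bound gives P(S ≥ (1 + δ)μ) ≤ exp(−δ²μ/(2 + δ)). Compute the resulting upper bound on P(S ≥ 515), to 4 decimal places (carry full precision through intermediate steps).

0.0054

Write 515 = (1 + δ)μ, so δ = 515/444.204 − 1 = 0.1593772…
Then the exponent is δ²μ/(2 + δ) = (515 − μ)² / (μ·(2 + δ)) = 5.225243.
Bound = exp(−5.225243) = 0.00538.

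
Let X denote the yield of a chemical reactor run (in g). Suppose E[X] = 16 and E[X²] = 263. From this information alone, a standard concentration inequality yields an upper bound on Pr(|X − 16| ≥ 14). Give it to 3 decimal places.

0.036

The first two moments determine the variance, so Chebyshev's inequality is the sharpest standard bound available.
Var(X) = E[X²] − (E[X])² = 263 − 256 = 7.
Chebyshev's inequality: Pr(|X − μ| ≥ t) ≤ Var(X)/t² = 7/196 = 0.0357.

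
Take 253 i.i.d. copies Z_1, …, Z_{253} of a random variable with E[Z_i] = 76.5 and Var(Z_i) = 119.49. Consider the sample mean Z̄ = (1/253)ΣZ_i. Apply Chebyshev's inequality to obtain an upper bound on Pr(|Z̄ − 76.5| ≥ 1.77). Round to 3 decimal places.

Var(Z̄) = Var(Z_i)/n = 119.49/253 = 0.47229.
Chebyshev: Pr(|Z̄ − 76.5| ≥ 1.77) ≤ Var(Z̄)/(1.77)² = 119.49/(253·1.77²) = 0.1508.

0.151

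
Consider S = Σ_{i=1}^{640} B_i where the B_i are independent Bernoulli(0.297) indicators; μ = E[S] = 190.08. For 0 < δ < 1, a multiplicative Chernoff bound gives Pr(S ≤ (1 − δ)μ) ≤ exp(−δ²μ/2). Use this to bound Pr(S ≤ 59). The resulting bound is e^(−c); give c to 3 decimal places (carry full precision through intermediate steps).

45.197

Write 59 = (1 − δ)μ, so δ = 1 − 59/190.08 = 0.6896044…
Then the exponent is δ²μ/2 = (μ − 59)²/(2μ) = 45.196671.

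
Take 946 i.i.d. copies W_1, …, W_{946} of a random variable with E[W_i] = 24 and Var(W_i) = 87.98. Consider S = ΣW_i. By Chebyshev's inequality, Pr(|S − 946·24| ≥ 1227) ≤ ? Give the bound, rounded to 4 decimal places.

0.0553

Var(S) = n·Var(W_i) = 946·87.98 = 83229.08.
Chebyshev: Pr(|S − 946·24| ≥ 1227) ≤ Var(S)/1227² = 83229.08/1505529 = 0.0553.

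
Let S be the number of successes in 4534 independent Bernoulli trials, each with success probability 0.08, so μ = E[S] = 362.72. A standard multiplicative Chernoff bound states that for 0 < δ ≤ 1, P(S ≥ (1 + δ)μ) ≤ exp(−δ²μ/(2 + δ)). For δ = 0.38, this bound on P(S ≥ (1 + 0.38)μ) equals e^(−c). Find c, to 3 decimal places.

22.007

c = δ²μ/(2 + δ) = 0.38²·362.72/(2 + 0.38) = 22.0070.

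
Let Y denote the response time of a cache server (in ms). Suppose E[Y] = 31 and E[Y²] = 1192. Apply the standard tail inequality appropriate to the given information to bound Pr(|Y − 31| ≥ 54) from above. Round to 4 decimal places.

0.0792

The first two moments determine the variance, so Chebyshev's inequality is the sharpest standard bound available.
Var(Y) = E[Y²] − (E[Y])² = 1192 − 961 = 231.
Chebyshev's inequality: Pr(|Y − μ| ≥ t) ≤ Var(Y)/t² = 231/2916 = 0.0792.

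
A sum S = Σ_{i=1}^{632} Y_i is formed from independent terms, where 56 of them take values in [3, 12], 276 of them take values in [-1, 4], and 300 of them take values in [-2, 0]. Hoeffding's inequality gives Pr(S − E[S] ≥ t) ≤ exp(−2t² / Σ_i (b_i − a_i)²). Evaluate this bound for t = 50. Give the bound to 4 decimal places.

0.6732

Σ(b_i − a_i)² = 56·9² + 276·5² + 300·2² = 12636.
Exponent = 2·50² / 12636 = 0.39569.
Bound = exp(−0.39569) = 0.67321.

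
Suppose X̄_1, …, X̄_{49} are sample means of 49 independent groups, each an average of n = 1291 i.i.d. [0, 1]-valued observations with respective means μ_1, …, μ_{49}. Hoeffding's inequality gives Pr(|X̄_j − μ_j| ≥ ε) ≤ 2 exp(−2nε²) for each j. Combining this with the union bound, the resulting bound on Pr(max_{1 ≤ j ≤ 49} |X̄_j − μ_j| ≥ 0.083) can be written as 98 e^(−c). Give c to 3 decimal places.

17.787

Union bound over the 49 events: Pr(max_{1 ≤ j ≤ 49} |X̄_j − μ_j| ≥ 0.083) ≤ 49·2·exp(−2nε²) = 98 exp(−2·1291·0.083²).
So c = 2·1291·0.083² = 17.7874.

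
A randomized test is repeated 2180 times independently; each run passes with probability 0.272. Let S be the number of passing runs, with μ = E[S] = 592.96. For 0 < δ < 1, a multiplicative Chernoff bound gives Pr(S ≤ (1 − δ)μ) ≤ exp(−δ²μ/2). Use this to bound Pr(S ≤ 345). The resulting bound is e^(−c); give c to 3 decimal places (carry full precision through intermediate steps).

Write 345 = (1 − δ)μ, so δ = 1 − 345/592.96 = 0.4181732…
Then the exponent is δ²μ/2 = (μ − 345)²/(2μ) = 51.845117.

51.845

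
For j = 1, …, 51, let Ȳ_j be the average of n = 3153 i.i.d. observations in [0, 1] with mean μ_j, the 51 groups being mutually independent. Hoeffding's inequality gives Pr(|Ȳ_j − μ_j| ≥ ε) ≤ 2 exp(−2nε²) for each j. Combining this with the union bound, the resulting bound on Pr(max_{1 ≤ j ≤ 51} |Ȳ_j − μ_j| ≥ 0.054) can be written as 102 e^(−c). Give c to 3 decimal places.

18.388

Union bound over the 51 events: Pr(max_{1 ≤ j ≤ 51} |Ȳ_j − μ_j| ≥ 0.054) ≤ 51·2·exp(−2nε²) = 102 exp(−2·3153·0.054²).
So c = 2·3153·0.054² = 18.3883.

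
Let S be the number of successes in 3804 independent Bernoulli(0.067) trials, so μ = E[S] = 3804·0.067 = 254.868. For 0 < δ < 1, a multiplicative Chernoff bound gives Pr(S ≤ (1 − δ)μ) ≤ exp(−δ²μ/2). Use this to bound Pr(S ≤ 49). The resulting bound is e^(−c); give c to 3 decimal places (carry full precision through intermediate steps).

Write 49 = (1 − δ)μ, so δ = 1 − 49/254.868 = 0.8077436…
Then the exponent is δ²μ/2 = (μ − 49)²/(2μ) = 83.144281.

83.144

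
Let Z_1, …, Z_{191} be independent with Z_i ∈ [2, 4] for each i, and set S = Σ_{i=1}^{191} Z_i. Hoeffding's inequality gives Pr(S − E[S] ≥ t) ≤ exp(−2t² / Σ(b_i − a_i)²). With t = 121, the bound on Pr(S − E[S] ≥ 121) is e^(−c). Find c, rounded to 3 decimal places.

38.327

Σ(b_i − a_i)² = 191·(2)² = 764.
c = 2t²/764 = 2·121²/764 = 38.3272.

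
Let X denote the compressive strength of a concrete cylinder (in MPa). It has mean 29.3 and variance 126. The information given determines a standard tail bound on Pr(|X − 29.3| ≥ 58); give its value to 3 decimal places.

Mean and variance are known, so Chebyshev's inequality applies.
Chebyshev: Pr(|X − μ| ≥ t) ≤ Var(X)/t².
Bound = 126 / 3364 = 0.0375.

0.037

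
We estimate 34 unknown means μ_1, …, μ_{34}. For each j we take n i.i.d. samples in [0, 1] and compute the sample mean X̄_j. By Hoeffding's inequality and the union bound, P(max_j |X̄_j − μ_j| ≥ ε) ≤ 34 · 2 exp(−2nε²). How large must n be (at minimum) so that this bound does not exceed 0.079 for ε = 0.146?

159

Need 2·34·exp(−2nε²) ≤ 0.079, i.e. exp(−2nε²) ≤ 0.079/68.
So 2nε² ≥ ln(68/0.079) = 6.757815.
Hence n ≥ 6.757815/(2·0.146²) = 158.515.
The smallest integer n is 159.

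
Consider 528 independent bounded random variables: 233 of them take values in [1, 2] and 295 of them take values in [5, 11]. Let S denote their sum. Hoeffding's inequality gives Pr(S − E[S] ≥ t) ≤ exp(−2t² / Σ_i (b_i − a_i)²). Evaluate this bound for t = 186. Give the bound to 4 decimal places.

0.0017

Σ(b_i − a_i)² = 233·1² + 295·6² = 10853.
Exponent = 2·186² / 10853 = 6.37538.
Bound = exp(−6.37538) = 0.00170.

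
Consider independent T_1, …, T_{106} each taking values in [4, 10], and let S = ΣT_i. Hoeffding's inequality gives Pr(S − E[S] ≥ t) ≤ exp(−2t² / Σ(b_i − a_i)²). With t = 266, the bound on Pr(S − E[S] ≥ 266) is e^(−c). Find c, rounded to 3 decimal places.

Σ(b_i − a_i)² = 106·(6)² = 3816.
c = 2t²/3816 = 2·266²/3816 = 37.0839.

37.084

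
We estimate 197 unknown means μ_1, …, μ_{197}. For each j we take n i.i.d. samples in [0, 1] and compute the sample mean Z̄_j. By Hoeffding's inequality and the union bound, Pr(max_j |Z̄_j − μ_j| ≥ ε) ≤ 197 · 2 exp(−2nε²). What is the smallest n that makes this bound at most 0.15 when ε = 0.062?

Need 2·197·exp(−2nε²) ≤ 0.15, i.e. exp(−2nε²) ≤ 0.15/394.
So 2nε² ≥ ln(394/0.15) = 7.873471.
Hence n ≥ 7.873471/(2·0.062²) = 1024.125.
The smallest integer n is 1025.

1025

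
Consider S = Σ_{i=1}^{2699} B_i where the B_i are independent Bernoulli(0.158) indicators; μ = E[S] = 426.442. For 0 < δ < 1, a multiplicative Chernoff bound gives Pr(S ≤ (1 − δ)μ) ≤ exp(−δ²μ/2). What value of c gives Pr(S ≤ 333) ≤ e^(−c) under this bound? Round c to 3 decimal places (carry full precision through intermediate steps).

Write 333 = (1 − δ)μ, so δ = 1 − 333/426.442 = 0.2191201…
Then the exponent is δ²μ/2 = (μ − 333)²/(2μ) = 10.237509.

10.238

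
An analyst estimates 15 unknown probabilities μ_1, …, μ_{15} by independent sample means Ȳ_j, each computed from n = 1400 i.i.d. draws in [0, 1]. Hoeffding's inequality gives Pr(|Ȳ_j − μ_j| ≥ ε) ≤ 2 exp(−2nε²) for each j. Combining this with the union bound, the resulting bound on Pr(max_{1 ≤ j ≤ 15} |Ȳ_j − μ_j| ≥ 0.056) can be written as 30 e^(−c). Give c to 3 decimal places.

Union bound over the 15 events: Pr(max_{1 ≤ j ≤ 15} |Ȳ_j − μ_j| ≥ 0.056) ≤ 15·2·exp(−2nε²) = 30 exp(−2·1400·0.056²).
So c = 2·1400·0.056² = 8.7808.

8.781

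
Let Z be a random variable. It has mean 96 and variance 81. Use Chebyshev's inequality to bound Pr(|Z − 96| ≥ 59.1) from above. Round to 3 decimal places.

Chebyshev: Pr(|Z − μ| ≥ t) ≤ Var(Z)/t².
Bound = 81 / 3492.81 = 0.0232.

0.023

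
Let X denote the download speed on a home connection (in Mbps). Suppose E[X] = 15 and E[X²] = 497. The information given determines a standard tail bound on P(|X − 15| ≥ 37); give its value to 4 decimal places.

0.1987

The first two moments determine the variance, so Chebyshev's inequality is the sharpest standard bound available.
Var(X) = E[X²] − (E[X])² = 497 − 225 = 272.
Chebyshev's inequality: P(|X − μ| ≥ t) ≤ Var(X)/t² = 272/1369 = 0.1987.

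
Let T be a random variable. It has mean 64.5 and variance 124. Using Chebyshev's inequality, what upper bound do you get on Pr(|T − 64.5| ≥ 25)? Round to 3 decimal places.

Chebyshev: Pr(|T − μ| ≥ t) ≤ Var(T)/t².
Bound = 124 / 625 = 0.1984.

0.198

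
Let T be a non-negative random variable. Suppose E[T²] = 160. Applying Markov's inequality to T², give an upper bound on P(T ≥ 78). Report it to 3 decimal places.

Since T ≥ 0, the event {T ≥ 78} is the same as {T² ≥ 6084}.
Markov's inequality applied to T² gives P(T² ≥ 6084) ≤ E[T²]/6084 = 160/6084 = 0.0263.

0.026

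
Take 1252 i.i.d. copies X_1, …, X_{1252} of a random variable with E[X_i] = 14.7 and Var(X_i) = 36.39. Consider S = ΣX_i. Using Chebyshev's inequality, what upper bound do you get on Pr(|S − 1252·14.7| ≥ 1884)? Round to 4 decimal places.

0.0128

Var(S) = n·Var(X_i) = 1252·36.39 = 45560.28.
Chebyshev: Pr(|S − 1252·14.7| ≥ 1884) ≤ Var(S)/1884² = 45560.28/3549456 = 0.0128.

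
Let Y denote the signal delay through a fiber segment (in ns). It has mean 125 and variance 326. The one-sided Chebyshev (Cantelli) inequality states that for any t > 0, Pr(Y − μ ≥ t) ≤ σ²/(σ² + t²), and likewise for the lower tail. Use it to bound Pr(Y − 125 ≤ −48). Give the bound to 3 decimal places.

Here σ² = 326 and t = 48, so σ² + t² = 2630.
Cantelli's bound: 326/2630 = 0.1240.

0.124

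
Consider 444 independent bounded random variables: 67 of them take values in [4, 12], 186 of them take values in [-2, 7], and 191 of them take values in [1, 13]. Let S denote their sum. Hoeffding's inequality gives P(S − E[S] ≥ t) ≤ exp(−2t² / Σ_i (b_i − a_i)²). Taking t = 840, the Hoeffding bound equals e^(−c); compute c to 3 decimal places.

Σ(b_i − a_i)² = 67·8² + 186·9² + 191·12² = 46858.
c = 2t² / 46858 = 2·840² / 46858 = 30.1165.

30.117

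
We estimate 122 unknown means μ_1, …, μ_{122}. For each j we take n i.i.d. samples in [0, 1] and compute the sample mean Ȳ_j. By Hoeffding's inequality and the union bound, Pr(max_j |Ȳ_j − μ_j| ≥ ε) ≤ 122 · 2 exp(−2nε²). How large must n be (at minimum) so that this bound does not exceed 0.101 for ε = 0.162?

149

Need 2·122·exp(−2nε²) ≤ 0.101, i.e. exp(−2nε²) ≤ 0.101/244.
So 2nε² ≥ ln(244/0.101) = 7.789803.
Hence n ≥ 7.789803/(2·0.162²) = 148.411.
The smallest integer n is 149.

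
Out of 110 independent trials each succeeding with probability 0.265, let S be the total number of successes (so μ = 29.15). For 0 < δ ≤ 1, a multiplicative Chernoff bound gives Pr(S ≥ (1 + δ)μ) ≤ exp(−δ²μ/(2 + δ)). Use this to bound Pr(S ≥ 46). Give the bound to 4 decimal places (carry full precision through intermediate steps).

0.0229

Write 46 = (1 + δ)μ, so δ = 46/29.15 − 1 = 0.5780446…
Then the exponent is δ²μ/(2 + δ) = (46 − μ)² / (μ·(2 + δ)) = 3.778077.
Bound = exp(−3.778077) = 0.02287.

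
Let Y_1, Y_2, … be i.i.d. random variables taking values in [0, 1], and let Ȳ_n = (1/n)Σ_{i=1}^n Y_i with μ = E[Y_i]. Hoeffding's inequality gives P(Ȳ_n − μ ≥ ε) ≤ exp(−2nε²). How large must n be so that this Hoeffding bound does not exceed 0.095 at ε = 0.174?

39

Require exp(−2nε²) ≤ 0.095, i.e. 2nε² ≥ ln(1/0.095) = 2.353878.
So n ≥ 2.353878 / (2·0.174²) = 38.874.
The smallest integer n is 39.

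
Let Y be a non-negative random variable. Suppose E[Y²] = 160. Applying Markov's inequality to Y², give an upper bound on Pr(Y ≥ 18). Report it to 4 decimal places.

Since Y ≥ 0, the event {Y ≥ 18} is the same as {Y² ≥ 324}.
Markov's inequality applied to Y² gives Pr(Y² ≥ 324) ≤ E[Y²]/324 = 160/324 = 0.4938.

0.4938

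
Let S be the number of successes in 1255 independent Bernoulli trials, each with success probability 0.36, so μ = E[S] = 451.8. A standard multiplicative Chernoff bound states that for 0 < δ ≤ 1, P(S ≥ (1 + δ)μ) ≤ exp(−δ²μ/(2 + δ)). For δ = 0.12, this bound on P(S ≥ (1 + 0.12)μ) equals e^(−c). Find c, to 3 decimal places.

3.069

c = δ²μ/(2 + δ) = 0.12²·451.8/(2 + 0.12) = 3.0688.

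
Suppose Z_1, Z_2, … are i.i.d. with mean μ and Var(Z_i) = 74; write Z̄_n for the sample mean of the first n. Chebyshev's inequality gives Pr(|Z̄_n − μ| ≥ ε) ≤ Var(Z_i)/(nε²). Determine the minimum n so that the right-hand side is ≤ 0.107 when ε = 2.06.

Require 74/(n·2.06²) ≤ 0.107, i.e. n ≥ 74/(0.107·2.06²) = 162.972.
The smallest integer n is 163.

163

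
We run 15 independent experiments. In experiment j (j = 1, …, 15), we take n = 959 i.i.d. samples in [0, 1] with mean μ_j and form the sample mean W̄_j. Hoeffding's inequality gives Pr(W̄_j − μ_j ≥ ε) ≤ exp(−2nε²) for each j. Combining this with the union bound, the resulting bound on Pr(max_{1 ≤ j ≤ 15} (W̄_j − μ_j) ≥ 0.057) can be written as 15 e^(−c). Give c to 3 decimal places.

Union bound over the 15 events: Pr(max_{1 ≤ j ≤ 15} (W̄_j − μ_j) ≥ 0.057) ≤ 15·exp(−2nε²) = 15 exp(−2·959·0.057²).
So c = 2·959·0.057² = 6.2316.

6.232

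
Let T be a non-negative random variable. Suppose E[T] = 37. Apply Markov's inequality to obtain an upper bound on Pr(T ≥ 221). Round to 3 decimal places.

0.167

Markov's inequality: for a non-negative random variable, Pr(T ≥ a) ≤ E[T]/a.
Here E[T] = 37 and a = 221, so the bound is 37/221 = 0.1674.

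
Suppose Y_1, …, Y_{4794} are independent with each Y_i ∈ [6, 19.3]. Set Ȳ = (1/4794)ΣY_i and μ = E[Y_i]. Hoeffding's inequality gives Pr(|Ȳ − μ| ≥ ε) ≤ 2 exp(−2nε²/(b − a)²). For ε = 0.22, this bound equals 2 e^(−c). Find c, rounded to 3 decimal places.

2.623

c = 2nε²/(b − a)² = 2·4794·0.22² / 13.3² = 2.6234.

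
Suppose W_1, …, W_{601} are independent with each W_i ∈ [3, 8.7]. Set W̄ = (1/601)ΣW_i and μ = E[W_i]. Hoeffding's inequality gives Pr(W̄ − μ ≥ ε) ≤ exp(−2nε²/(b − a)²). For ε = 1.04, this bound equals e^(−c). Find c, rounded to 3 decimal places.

c = 2nε²/(b − a)² = 2·601·1.04² / 5.7² = 40.0149.

40.015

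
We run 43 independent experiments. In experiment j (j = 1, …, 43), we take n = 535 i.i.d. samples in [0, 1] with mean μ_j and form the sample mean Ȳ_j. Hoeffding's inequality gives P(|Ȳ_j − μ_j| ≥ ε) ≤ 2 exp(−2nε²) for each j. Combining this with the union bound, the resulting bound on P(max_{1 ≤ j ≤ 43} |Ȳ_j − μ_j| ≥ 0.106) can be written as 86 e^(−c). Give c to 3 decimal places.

Union bound over the 43 events: P(max_{1 ≤ j ≤ 43} |Ȳ_j − μ_j| ≥ 0.106) ≤ 43·2·exp(−2nε²) = 86 exp(−2·535·0.106²).
So c = 2·535·0.106² = 12.0225.

12.023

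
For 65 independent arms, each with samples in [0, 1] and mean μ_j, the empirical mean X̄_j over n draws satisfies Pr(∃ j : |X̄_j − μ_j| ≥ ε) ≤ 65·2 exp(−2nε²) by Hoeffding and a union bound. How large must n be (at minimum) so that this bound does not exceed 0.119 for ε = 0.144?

169

Need 2·65·exp(−2nε²) ≤ 0.119, i.e. exp(−2nε²) ≤ 0.119/130.
So 2nε² ≥ ln(130/0.119) = 6.996166.
Hence n ≥ 6.996166/(2·0.144²) = 168.696.
The smallest integer n is 169.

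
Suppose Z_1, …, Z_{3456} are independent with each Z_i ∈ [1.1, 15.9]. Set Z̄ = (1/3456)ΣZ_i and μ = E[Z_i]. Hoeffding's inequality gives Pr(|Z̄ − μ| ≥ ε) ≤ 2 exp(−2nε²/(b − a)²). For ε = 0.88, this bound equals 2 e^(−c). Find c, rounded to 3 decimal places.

24.437

c = 2nε²/(b − a)² = 2·3456·0.88² / 14.8² = 24.4369.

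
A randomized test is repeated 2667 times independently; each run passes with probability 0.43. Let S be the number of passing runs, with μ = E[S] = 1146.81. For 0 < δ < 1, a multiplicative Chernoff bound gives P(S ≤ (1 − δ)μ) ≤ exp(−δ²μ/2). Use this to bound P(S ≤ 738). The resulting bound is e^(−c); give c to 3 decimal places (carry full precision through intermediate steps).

72.865

Write 738 = (1 − δ)μ, so δ = 1 − 738/1146.81 = 0.3564758…
Then the exponent is δ²μ/2 = (μ − 738)²/(2μ) = 72.865434.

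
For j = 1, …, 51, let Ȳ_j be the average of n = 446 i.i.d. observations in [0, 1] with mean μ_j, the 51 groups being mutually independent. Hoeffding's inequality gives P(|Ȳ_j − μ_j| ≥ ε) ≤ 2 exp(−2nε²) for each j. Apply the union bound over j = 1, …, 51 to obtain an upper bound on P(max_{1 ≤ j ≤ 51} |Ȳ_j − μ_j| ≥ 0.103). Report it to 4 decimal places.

0.0079

Per-experiment Hoeffding bound: 2·exp(−2·446·0.103²) = 2·exp(−9.46323) = 0.00015531.
Union bound over 51 events: 51·0.00015531 = 0.00792.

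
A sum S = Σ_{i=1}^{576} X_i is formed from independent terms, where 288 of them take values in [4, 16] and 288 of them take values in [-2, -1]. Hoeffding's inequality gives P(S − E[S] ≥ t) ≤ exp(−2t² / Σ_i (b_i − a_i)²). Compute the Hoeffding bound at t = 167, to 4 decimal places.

Σ(b_i − a_i)² = 288·12² + 288·1² = 41760.
Exponent = 2·167² / 41760 = 1.33568.
Bound = exp(−1.33568) = 0.26298.

0.2630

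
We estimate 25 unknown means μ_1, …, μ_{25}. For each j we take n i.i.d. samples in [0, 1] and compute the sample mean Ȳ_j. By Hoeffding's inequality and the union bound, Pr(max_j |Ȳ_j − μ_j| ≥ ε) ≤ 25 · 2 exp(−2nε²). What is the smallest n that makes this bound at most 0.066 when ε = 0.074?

606

Need 2·25·exp(−2nε²) ≤ 0.066, i.e. exp(−2nε²) ≤ 0.066/50.
So 2nε² ≥ ln(50/0.066) = 6.630124.
Hence n ≥ 6.630124/(2·0.074²) = 605.380.
The smallest integer n is 606.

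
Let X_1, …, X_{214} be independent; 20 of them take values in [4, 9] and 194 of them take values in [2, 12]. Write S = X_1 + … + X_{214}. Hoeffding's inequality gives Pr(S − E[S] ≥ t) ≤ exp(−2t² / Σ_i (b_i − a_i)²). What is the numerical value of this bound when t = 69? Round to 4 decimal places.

Σ(b_i − a_i)² = 20·5² + 194·10² = 19900.
Exponent = 2·69² / 19900 = 0.47849.
Bound = exp(−0.47849) = 0.61972.

0.6197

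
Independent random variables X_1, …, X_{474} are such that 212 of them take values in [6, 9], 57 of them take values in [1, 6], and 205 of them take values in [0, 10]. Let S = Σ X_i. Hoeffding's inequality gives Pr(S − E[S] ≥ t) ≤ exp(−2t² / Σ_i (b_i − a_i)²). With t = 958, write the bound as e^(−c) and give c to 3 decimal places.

77.016

Σ(b_i − a_i)² = 212·3² + 57·5² + 205·10² = 23833.
c = 2t² / 23833 = 2·958² / 23833 = 77.0162.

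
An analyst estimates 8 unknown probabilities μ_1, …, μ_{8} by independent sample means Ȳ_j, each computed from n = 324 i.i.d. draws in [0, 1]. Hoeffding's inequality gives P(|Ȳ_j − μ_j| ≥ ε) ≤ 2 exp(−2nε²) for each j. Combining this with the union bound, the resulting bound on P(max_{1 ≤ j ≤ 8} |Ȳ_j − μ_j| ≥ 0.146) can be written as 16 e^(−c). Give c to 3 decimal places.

13.813

Union bound over the 8 events: P(max_{1 ≤ j ≤ 8} |Ȳ_j − μ_j| ≥ 0.146) ≤ 8·2·exp(−2nε²) = 16 exp(−2·324·0.146²).
So c = 2·324·0.146² = 13.8128.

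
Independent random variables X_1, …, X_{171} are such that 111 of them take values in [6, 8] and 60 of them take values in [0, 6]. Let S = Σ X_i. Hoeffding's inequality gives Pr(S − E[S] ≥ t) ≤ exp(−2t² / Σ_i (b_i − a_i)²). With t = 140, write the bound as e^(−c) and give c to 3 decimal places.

Σ(b_i − a_i)² = 111·2² + 60·6² = 2604.
c = 2t² / 2604 = 2·140² / 2604 = 15.0538.

15.054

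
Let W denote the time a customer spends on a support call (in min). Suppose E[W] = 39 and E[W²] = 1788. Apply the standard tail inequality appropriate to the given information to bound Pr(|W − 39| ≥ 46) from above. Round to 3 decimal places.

The first two moments determine the variance, so Chebyshev's inequality is the sharpest standard bound available.
Var(W) = E[W²] − (E[W])² = 1788 − 1521 = 267.
Chebyshev's inequality: Pr(|W − μ| ≥ t) ≤ Var(W)/t² = 267/2116 = 0.1262.

0.126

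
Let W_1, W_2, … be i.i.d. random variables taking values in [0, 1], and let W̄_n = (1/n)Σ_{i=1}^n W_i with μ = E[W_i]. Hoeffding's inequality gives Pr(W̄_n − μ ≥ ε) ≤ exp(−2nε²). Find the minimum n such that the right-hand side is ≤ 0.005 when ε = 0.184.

Require exp(−2nε²) ≤ 0.005, i.e. 2nε² ≥ ln(1/0.005) = 5.298317.
So n ≥ 5.298317 / (2·0.184²) = 78.248.
The smallest integer n is 79.

79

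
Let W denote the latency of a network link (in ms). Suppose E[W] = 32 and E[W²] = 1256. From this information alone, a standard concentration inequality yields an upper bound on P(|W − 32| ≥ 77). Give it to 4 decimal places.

0.0391

The first two moments determine the variance, so Chebyshev's inequality is the sharpest standard bound available.
Var(W) = E[W²] − (E[W])² = 1256 − 1024 = 232.
Chebyshev's inequality: P(|W − μ| ≥ t) ≤ Var(W)/t² = 232/5929 = 0.0391.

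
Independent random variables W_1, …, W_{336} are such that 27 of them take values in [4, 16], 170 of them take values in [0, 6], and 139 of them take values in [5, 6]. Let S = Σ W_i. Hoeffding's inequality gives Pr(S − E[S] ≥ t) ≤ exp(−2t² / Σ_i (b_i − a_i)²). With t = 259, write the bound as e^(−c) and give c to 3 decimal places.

13.222

Σ(b_i − a_i)² = 27·12² + 170·6² + 139·1² = 10147.
c = 2t² / 10147 = 2·259² / 10147 = 13.2218.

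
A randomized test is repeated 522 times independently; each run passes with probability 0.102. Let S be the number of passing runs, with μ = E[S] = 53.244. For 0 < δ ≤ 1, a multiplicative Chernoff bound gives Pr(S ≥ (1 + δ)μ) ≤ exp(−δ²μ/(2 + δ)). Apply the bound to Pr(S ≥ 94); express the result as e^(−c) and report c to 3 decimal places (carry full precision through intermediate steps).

11.281

Write 94 = (1 + δ)μ, so δ = 94/53.244 − 1 = 0.7654571…
Then the exponent is δ²μ/(2 + δ) = (94 − μ)² / (μ·(2 + δ)) = 11.280945.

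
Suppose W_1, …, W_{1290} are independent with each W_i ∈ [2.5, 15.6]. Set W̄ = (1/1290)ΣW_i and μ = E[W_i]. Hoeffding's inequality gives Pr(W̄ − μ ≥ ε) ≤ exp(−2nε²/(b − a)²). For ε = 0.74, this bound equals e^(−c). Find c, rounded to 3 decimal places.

8.233

c = 2nε²/(b − a)² = 2·1290·0.74² / 13.1² = 8.2327.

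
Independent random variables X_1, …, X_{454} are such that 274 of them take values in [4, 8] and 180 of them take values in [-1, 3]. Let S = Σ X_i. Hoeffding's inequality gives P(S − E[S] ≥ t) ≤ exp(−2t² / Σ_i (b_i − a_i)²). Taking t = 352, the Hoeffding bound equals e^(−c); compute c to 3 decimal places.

34.115

Σ(b_i − a_i)² = 274·4² + 180·4² = 7264.
c = 2t² / 7264 = 2·352² / 7264 = 34.1145.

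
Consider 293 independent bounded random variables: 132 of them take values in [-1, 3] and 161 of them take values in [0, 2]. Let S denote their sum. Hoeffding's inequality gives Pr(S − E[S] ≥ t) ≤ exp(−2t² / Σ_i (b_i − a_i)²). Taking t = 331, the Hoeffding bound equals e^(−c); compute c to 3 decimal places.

Σ(b_i − a_i)² = 132·4² + 161·2² = 2756.
c = 2t² / 2756 = 2·331² / 2756 = 79.5073.

79.507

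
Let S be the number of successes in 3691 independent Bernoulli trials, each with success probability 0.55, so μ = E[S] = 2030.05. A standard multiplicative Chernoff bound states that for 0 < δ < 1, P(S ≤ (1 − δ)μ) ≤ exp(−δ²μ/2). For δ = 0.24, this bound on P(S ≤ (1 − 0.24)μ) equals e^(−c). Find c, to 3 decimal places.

c = δ²μ/2 = 0.24²·2030.05/2 = 58.4654.

58.465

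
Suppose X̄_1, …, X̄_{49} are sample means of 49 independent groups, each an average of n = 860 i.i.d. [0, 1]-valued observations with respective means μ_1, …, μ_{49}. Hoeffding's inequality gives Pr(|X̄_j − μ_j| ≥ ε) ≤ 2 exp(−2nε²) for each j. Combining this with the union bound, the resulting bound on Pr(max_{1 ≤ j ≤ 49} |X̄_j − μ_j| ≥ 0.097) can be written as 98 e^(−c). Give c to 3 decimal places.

16.183

Union bound over the 49 events: Pr(max_{1 ≤ j ≤ 49} |X̄_j − μ_j| ≥ 0.097) ≤ 49·2·exp(−2nε²) = 98 exp(−2·860·0.097²).
So c = 2·860·0.097² = 16.1835.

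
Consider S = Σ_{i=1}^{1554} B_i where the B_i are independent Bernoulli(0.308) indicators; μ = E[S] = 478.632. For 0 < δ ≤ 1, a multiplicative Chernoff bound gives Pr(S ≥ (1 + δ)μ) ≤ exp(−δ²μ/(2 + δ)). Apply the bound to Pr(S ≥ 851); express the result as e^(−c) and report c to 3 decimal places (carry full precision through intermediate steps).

104.283

Write 851 = (1 + δ)μ, so δ = 851/478.632 − 1 = 0.7779839…
Then the exponent is δ²μ/(2 + δ) = (851 − μ)² / (μ·(2 + δ)) = 104.282935.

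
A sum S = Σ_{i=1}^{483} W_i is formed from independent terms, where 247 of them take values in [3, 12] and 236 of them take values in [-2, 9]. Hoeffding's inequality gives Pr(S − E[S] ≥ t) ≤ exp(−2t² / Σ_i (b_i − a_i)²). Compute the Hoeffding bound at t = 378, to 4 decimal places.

Σ(b_i − a_i)² = 247·9² + 236·11² = 48563.
Exponent = 2·378² / 48563 = 5.88448.
Bound = exp(−5.88448) = 0.00278.

0.0028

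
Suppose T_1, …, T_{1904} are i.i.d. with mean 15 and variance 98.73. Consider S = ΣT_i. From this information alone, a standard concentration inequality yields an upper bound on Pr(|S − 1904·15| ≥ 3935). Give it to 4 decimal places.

0.0121

With mean and variance of each term known, Chebyshev's inequality bounds the deviation of the sum (or sample mean).
Var(S) = n·Var(T_i) = 1904·98.73 = 187981.92.
Chebyshev: Pr(|S − 1904·15| ≥ 3935) ≤ Var(S)/3935² = 187981.92/15484225 = 0.0121.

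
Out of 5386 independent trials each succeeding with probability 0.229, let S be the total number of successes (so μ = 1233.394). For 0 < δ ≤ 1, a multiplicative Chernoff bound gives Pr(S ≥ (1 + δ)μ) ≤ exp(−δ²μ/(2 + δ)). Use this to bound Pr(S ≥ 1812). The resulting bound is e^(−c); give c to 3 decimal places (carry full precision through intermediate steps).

109.932

Write 1812 = (1 + δ)μ, so δ = 1812/1233.394 − 1 = 0.4691169…
Then the exponent is δ²μ/(2 + δ) = (1812 − μ)² / (μ·(2 + δ)) = 109.931557.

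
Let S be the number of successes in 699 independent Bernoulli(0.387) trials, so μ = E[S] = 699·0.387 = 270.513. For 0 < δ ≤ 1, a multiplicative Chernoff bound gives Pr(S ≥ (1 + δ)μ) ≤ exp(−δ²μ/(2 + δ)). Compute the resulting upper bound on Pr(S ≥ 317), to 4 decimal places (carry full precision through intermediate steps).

0.0253

Write 317 = (1 + δ)μ, so δ = 317/270.513 − 1 = 0.1718476…
Then the exponent is δ²μ/(2 + δ) = (317 − μ)² / (μ·(2 + δ)) = 3.678287.
Bound = exp(−3.678287) = 0.02527.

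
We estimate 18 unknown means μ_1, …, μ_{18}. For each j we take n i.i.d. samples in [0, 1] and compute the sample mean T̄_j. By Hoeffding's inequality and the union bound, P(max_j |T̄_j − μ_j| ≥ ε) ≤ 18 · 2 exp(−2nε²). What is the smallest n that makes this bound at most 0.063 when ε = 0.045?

Need 2·18·exp(−2nε²) ≤ 0.063, i.e. exp(−2nε²) ≤ 0.063/36.
So 2nε² ≥ ln(36/0.063) = 6.348139.
Hence n ≥ 6.348139/(2·0.045²) = 1567.442.
The smallest integer n is 1568.

1568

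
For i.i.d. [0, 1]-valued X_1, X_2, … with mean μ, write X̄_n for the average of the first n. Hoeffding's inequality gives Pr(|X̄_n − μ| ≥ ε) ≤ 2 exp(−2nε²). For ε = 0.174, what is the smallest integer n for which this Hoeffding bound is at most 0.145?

44

Require 2·exp(−2nε²) ≤ 0.145, i.e. 2nε² ≥ ln(2/0.145) = 2.624169.
So n ≥ 2.624169 / (2·0.174²) = 43.337.
The smallest integer n is 44.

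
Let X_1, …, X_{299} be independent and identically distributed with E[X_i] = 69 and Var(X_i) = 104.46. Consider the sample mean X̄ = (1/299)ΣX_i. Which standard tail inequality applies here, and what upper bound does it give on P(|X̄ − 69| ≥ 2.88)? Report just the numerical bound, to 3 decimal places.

0.042

With mean and variance of each term known, Chebyshev's inequality bounds the deviation of the sum (or sample mean).
Var(X̄) = Var(X_i)/n = 104.46/299 = 0.34936.
Chebyshev: P(|X̄ − 69| ≥ 2.88) ≤ Var(X̄)/(2.88)² = 104.46/(299·2.88²) = 0.0421.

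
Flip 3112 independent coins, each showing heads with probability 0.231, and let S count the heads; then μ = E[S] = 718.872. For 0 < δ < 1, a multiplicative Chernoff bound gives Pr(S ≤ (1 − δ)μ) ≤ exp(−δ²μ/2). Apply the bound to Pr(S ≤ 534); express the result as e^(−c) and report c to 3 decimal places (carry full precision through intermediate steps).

23.772

Write 534 = (1 − δ)μ, so δ = 1 − 534/718.872 = 0.2571696…
Then the exponent is δ²μ/2 = (μ − 534)²/(2μ) = 23.771726.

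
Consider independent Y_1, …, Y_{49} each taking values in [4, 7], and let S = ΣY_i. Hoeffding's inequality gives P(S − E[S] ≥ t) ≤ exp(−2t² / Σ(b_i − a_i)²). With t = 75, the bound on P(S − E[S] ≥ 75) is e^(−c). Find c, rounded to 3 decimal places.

25.510

Σ(b_i − a_i)² = 49·(3)² = 441.
c = 2t²/441 = 2·75²/441 = 25.5102.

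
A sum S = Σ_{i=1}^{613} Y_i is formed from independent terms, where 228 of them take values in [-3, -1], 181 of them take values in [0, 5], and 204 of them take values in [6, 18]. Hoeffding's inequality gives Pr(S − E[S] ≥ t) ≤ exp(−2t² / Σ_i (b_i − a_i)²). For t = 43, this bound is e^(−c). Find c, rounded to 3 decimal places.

0.106

Σ(b_i − a_i)² = 228·2² + 181·5² + 204·12² = 34813.
c = 2t² / 34813 = 2·43² / 34813 = 0.1062.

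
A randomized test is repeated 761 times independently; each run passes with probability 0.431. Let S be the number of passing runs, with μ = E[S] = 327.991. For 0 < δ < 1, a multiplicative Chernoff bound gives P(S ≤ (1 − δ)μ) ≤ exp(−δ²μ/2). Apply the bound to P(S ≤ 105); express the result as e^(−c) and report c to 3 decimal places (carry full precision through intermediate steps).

75.802

Write 105 = (1 − δ)μ, so δ = 1 − 105/327.991 = 0.6798693…
Then the exponent is δ²μ/2 = (μ − 105)²/(2μ) = 75.802364.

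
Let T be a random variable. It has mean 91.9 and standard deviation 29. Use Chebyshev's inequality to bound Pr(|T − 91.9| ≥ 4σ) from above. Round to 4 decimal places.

Chebyshev: Pr(|T − μ| ≥ t) ≤ Var(T)/t².
Var(T) = σ² = 29² = 841.
t = 4·29 = 116.
Bound = 841 / 13456 = 0.0625.

0.0625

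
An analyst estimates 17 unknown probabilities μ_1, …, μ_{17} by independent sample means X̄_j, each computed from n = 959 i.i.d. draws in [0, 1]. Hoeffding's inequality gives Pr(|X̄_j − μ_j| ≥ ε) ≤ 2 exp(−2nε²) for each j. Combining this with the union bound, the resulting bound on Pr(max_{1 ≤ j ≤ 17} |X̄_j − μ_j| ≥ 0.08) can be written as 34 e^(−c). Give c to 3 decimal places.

12.275

Union bound over the 17 events: Pr(max_{1 ≤ j ≤ 17} |X̄_j − μ_j| ≥ 0.08) ≤ 17·2·exp(−2nε²) = 34 exp(−2·959·0.08²).
So c = 2·959·0.08² = 12.2752.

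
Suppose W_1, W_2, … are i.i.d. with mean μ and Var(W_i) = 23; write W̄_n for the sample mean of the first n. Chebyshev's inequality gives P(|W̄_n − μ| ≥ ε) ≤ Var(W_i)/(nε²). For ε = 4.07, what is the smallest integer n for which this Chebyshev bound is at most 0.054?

Require 23/(n·4.07²) ≤ 0.054, i.e. n ≥ 23/(0.054·4.07²) = 25.713.
The smallest integer n is 26.

26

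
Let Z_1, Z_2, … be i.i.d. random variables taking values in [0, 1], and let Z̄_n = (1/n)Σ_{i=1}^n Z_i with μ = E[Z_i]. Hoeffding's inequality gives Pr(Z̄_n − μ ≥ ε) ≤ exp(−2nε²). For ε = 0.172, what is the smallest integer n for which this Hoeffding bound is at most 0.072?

45

Require exp(−2nε²) ≤ 0.072, i.e. 2nε² ≥ ln(1/0.072) = 2.631089.
So n ≥ 2.631089 / (2·0.172²) = 44.468.
The smallest integer n is 45.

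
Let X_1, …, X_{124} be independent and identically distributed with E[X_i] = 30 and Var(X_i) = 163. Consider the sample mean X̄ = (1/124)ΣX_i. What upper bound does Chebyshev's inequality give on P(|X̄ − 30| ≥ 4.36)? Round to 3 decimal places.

0.069

Var(X̄) = Var(X_i)/n = 163/124 = 1.3145.
Chebyshev: P(|X̄ − 30| ≥ 4.36) ≤ Var(X̄)/(4.36)² = 163/(124·4.36²) = 0.0692.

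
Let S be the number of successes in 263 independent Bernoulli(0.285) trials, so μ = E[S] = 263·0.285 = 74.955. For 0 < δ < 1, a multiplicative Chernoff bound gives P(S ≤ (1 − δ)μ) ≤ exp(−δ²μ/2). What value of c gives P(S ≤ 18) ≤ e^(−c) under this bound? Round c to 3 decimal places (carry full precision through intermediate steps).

Write 18 = (1 − δ)μ, so δ = 1 − 18/74.955 = 0.7598559…
Then the exponent is δ²μ/2 = (μ − 18)²/(2μ) = 21.638797.

21.639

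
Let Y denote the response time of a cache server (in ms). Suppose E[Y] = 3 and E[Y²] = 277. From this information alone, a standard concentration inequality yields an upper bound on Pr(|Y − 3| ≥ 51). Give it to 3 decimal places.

The first two moments determine the variance, so Chebyshev's inequality is the sharpest standard bound available.
Var(Y) = E[Y²] − (E[Y])² = 277 − 9 = 268.
Chebyshev's inequality: Pr(|Y − μ| ≥ t) ≤ Var(Y)/t² = 268/2601 = 0.1030.

0.103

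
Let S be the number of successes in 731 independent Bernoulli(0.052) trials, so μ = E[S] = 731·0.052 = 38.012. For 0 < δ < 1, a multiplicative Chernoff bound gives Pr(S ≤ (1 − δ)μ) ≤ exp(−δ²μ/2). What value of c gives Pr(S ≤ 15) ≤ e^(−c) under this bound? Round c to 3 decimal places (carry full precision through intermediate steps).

Write 15 = (1 − δ)μ, so δ = 1 − 15/38.012 = 0.6053878…
Then the exponent is δ²μ/2 = (μ − 15)²/(2μ) = 6.965592.

6.966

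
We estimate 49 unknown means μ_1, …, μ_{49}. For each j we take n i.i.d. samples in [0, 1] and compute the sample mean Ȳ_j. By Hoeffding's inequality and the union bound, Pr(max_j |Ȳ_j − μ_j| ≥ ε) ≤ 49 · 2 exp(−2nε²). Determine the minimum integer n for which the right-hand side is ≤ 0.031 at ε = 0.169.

Need 2·49·exp(−2nε²) ≤ 0.031, i.e. exp(−2nε²) ≤ 0.031/98.
So 2nε² ≥ ln(98/0.031) = 8.058736.
Hence n ≥ 8.058736/(2·0.169²) = 141.079.
The smallest integer n is 142.

142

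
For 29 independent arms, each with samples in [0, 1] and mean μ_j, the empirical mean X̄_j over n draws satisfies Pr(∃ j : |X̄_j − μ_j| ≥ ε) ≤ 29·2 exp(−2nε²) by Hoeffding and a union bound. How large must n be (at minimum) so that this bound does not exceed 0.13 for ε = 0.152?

133

Need 2·29·exp(−2nε²) ≤ 0.13, i.e. exp(−2nε²) ≤ 0.13/58.
So 2nε² ≥ ln(58/0.13) = 6.100664.
Hence n ≥ 6.100664/(2·0.152²) = 132.026.
The smallest integer n is 133.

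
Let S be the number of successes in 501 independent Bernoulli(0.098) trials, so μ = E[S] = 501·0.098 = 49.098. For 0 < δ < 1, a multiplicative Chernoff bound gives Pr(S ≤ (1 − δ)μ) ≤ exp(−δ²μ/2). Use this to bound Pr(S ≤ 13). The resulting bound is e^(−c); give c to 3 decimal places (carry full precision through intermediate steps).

Write 13 = (1 − δ)μ, so δ = 1 − 13/49.098 = 0.7352234…
Then the exponent is δ²μ/2 = (μ − 13)²/(2μ) = 13.270048.

13.270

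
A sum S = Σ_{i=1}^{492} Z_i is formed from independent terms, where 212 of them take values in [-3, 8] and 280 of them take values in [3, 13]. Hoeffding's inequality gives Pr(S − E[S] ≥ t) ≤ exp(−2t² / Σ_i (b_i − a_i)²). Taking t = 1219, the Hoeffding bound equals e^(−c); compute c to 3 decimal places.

Σ(b_i − a_i)² = 212·11² + 280·10² = 53652.
c = 2t² / 53652 = 2·1219² / 53652 = 55.3926.

55.393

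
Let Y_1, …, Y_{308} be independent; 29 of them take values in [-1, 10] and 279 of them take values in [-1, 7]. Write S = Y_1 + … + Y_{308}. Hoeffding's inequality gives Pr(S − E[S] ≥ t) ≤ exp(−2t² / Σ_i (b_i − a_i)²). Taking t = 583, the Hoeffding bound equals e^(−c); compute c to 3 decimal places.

Σ(b_i − a_i)² = 29·11² + 279·8² = 21365.
c = 2t² / 21365 = 2·583² / 21365 = 31.8174.

31.817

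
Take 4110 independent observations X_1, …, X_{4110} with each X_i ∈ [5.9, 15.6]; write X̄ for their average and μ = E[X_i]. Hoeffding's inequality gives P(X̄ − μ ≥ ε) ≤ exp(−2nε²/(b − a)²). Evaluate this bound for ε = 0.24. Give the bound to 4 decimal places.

Exponent: 2nε²/(b − a)² = 2·4110·0.24² / 9.7² = 5.03212.
Bound = exp(−5.03212) = 0.00652.

0.0065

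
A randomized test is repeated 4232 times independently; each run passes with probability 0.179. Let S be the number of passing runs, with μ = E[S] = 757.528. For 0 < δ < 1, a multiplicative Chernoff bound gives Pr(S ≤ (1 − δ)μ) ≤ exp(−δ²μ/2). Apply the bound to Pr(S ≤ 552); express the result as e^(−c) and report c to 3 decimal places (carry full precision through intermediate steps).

Write 552 = (1 − δ)μ, so δ = 1 − 552/757.528 = 0.2713141…
Then the exponent is δ²μ/2 = (μ − 552)²/(2μ) = 27.881318.

27.881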